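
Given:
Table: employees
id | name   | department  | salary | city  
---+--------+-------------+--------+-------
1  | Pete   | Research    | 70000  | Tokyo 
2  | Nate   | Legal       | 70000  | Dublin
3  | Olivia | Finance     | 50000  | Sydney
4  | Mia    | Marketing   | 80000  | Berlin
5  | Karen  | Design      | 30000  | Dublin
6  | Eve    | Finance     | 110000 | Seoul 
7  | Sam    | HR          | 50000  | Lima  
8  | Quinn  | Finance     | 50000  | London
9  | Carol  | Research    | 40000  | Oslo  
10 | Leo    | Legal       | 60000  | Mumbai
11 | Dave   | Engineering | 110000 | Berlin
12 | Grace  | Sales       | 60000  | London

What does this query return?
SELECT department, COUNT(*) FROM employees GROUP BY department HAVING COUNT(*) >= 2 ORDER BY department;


Groups with count >= 2:
  Finance: 3 -> PASS
  Legal: 2 -> PASS
  Research: 2 -> PASS
  Design: 1 -> filtered out
  Engineering: 1 -> filtered out
  HR: 1 -> filtered out
  Marketing: 1 -> filtered out
  Sales: 1 -> filtered out


3 groups:
Finance, 3
Legal, 2
Research, 2


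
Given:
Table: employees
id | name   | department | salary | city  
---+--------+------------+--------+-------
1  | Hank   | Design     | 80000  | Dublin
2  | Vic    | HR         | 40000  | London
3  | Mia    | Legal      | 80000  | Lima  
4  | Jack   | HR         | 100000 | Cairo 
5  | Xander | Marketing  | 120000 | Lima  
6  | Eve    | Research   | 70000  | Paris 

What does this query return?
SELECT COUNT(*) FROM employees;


COUNT(*) counts all rows

6


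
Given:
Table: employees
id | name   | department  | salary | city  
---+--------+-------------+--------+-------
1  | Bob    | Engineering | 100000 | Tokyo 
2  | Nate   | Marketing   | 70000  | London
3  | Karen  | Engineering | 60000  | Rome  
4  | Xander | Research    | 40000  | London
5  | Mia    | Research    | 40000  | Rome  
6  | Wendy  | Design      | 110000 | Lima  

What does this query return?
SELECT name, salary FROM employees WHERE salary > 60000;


Filtering: salary > 60000
Matching: 3 rows

3 rows:
Bob, 100000
Nate, 70000
Wendy, 110000


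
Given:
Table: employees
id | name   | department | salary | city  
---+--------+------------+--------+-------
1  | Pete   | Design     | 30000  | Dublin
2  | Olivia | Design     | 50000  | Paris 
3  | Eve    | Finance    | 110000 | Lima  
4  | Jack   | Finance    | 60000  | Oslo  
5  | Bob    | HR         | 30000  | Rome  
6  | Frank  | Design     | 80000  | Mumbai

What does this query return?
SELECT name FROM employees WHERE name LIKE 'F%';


LIKE 'F%' matches names starting with 'F'
Matching: 1

1 rows:
Frank


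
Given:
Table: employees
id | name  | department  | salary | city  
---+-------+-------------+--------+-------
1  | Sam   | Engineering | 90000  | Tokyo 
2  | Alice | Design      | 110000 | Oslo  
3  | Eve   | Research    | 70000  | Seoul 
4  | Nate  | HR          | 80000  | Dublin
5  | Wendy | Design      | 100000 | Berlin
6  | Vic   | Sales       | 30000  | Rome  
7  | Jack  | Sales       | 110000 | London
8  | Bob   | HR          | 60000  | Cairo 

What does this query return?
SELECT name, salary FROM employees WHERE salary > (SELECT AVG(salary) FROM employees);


Subquery: AVG(salary) = 81250.0
Filtering: salary > 81250.0
  Sam (90000) -> MATCH
  Alice (110000) -> MATCH
  Wendy (100000) -> MATCH
  Jack (110000) -> MATCH


4 rows:
Sam, 90000
Alice, 110000
Wendy, 100000
Jack, 110000


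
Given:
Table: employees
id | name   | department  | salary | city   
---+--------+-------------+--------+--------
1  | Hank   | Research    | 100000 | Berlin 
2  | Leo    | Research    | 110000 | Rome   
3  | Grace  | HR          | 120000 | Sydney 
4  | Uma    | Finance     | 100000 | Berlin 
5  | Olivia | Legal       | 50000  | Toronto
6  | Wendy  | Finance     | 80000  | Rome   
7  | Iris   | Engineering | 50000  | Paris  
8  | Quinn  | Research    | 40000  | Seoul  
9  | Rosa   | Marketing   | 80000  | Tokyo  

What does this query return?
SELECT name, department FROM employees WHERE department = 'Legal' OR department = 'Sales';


Filtering: department = 'Legal' OR 'Sales'
Matching: 1 rows

1 rows:
Olivia, Legal


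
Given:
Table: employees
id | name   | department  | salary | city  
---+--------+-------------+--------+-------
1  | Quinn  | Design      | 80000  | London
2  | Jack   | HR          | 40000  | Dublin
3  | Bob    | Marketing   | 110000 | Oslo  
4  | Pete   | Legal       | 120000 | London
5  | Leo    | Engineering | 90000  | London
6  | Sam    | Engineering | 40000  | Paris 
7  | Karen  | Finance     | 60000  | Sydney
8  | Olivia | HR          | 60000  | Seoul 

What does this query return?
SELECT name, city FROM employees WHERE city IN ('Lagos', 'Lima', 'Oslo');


Filtering: city IN ('Lagos', 'Lima', 'Oslo')
Matching: 1 rows

1 rows:
Bob, Oslo


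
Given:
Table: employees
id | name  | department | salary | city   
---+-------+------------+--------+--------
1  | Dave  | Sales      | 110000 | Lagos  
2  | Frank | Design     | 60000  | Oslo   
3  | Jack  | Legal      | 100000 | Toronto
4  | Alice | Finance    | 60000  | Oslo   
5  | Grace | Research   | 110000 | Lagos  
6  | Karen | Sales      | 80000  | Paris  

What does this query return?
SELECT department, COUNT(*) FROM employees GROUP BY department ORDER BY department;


Assigning each row to its department group:
  Dave -> Sales
  Frank -> Design
  Jack -> Legal
  Alice -> Finance
  Grace -> Research
  Karen -> Sales


5 groups:
Design, 1
Finance, 1
Legal, 1
Research, 1
Sales, 2


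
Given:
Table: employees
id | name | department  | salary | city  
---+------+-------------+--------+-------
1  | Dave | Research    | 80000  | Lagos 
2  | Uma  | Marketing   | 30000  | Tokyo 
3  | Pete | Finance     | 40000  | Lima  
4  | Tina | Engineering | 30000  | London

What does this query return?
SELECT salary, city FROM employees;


Projecting columns: salary, city

4 rows:
80000, Lagos
30000, Tokyo
40000, Lima
30000, London


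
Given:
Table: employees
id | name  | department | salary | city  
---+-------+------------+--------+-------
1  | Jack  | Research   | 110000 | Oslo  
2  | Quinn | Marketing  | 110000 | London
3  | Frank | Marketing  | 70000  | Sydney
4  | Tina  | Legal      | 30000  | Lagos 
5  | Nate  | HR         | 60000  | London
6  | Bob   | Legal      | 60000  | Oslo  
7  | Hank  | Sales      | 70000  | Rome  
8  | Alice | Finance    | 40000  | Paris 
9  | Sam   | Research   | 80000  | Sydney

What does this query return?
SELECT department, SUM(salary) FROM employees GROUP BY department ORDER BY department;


Summing salary within each department:
  Finance: 40000 = 40000
  HR: 60000 = 60000
  Legal: 30000 + 60000 = 90000
  Marketing: 110000 + 70000 = 180000
  Research: 110000 + 80000 = 190000
  Sales: 70000 = 70000


6 groups:
Finance, 40000
HR, 60000
Legal, 90000
Marketing, 180000
Research, 190000
Sales, 70000


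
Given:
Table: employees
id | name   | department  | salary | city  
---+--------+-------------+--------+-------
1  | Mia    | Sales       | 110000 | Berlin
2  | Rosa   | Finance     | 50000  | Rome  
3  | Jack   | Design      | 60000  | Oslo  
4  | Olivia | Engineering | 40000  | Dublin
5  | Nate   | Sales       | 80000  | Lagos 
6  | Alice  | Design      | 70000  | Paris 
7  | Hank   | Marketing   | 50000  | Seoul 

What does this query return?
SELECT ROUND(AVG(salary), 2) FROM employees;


SUM(salary) = 460000
COUNT = 7
ROUND(AVG, 2) = ROUND(460000 / 7, 2) = 65714.29

65714.29


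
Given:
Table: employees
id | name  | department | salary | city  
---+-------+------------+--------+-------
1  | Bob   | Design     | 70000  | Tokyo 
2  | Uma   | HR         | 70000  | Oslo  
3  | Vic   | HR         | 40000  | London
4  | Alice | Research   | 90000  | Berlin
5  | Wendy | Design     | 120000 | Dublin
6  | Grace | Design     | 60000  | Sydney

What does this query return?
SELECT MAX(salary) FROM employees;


Salaries: 70000, 70000, 40000, 90000, 120000, 60000
MAX = 120000

120000


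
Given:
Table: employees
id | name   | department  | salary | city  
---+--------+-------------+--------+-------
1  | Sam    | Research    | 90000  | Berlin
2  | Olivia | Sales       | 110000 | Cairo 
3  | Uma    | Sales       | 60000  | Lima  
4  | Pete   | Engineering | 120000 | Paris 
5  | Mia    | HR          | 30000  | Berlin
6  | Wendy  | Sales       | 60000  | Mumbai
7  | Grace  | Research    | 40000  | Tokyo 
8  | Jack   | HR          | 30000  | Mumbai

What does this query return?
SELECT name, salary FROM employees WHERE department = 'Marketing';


Filtering: department = 'Marketing'
Matching rows: 0

Empty result set (0 rows)


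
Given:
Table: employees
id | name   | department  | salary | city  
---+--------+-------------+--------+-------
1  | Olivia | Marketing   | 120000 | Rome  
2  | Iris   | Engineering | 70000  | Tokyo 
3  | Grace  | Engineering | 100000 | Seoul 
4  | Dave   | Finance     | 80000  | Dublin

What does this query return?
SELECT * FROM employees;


SELECT * returns all 4 rows with all columns

4 rows:
1, Olivia, Marketing, 120000, Rome
2, Iris, Engineering, 70000, Tokyo
3, Grace, Engineering, 100000, Seoul
4, Dave, Finance, 80000, Dublin


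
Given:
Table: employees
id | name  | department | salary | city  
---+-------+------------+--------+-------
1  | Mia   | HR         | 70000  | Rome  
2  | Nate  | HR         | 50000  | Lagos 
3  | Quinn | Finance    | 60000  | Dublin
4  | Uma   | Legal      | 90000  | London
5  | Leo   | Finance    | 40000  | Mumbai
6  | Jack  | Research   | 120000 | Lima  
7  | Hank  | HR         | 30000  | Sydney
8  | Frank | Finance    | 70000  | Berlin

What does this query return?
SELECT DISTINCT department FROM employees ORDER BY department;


All 'department' values (row order): HR, HR, Finance, Legal, Finance, Research, HR, Finance
Removing duplicates leaves 4 unique value(s).

4 values:
Finance
HR
Legal
Research


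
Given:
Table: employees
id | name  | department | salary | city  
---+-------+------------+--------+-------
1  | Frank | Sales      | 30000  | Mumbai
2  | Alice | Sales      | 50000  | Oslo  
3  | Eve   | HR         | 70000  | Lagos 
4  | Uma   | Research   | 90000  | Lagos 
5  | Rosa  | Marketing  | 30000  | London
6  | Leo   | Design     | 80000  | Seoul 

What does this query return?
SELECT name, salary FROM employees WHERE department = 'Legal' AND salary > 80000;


Filtering: department = 'Legal' AND salary > 80000
Matching: 0 rows

Empty result set (0 rows)


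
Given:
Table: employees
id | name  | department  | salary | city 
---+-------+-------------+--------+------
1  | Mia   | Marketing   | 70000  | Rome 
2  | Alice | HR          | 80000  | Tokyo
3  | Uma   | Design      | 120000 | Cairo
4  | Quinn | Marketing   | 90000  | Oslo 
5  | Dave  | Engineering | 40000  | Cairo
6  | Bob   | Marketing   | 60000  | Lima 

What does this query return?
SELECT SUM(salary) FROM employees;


SUM(salary) = 70000 + 80000 + 120000 + 90000 + 40000 + 60000 = 460000

460000


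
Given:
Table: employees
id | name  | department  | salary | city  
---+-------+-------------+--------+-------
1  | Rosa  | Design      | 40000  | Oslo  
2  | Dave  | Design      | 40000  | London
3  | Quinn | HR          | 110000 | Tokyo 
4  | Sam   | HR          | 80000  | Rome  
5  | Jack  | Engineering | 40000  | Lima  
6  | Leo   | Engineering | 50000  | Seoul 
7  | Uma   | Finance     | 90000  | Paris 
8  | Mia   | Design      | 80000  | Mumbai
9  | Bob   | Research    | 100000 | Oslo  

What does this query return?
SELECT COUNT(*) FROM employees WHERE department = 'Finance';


Counting rows where department = 'Finance'
  Uma -> MATCH


1


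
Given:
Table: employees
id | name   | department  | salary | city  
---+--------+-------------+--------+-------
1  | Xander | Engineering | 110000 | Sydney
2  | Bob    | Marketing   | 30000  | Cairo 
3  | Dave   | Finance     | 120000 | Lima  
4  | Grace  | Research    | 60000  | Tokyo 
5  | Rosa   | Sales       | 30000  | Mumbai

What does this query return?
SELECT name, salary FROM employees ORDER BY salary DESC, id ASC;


Sorting by salary DESC, then id ASC for ties

5 rows:
Dave, 120000
Xander, 110000
Grace, 60000
Bob, 30000
Rosa, 30000


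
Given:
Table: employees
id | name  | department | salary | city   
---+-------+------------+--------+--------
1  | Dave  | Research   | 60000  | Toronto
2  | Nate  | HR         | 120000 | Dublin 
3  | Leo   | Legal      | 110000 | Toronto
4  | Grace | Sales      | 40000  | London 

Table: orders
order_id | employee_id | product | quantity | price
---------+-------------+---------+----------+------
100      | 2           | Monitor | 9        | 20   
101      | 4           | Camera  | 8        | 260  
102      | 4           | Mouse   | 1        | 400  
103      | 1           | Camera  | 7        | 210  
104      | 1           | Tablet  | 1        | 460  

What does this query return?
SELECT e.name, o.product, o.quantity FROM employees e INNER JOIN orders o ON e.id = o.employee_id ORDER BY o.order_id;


Joining employees.id = orders.employee_id:
  employee Nate (id=2) -> order Monitor
  employee Grace (id=4) -> order Camera
  employee Grace (id=4) -> order Mouse
  employee Dave (id=1) -> order Camera
  employee Dave (id=1) -> order Tablet


5 rows:
Nate, Monitor, 9
Grace, Camera, 8
Grace, Mouse, 1
Dave, Camera, 7
Dave, Tablet, 1


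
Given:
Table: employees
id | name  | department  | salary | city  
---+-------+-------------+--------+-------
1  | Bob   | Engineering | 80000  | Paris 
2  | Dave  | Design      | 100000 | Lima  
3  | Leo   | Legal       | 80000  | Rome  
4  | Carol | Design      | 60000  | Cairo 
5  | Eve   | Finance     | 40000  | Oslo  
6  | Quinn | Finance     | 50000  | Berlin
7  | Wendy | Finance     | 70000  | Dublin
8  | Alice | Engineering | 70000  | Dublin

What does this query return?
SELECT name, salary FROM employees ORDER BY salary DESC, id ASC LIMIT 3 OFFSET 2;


Sort by salary DESC (id ASC tiebreak), then skip 2 and take 3
Rows 3 through 5

3 rows:
Leo, 80000
Wendy, 70000
Alice, 70000


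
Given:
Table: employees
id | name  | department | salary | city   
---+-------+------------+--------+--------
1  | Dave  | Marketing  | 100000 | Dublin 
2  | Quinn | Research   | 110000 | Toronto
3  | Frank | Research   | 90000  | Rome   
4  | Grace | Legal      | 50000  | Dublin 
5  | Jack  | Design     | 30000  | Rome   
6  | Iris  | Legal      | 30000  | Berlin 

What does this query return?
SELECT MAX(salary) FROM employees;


Salaries: 100000, 110000, 90000, 50000, 30000, 30000
MAX = 110000

110000


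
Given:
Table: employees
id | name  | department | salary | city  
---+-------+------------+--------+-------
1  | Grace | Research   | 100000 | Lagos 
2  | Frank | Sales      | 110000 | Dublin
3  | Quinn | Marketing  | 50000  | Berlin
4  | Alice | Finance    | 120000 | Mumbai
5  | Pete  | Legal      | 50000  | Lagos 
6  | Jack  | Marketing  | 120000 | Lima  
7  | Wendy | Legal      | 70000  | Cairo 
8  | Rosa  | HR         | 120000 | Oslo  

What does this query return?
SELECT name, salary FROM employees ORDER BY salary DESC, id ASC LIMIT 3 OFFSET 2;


Sort by salary DESC (id ASC tiebreak), then skip 2 and take 3
Rows 3 through 5

3 rows:
Rosa, 120000
Frank, 110000
Grace, 100000


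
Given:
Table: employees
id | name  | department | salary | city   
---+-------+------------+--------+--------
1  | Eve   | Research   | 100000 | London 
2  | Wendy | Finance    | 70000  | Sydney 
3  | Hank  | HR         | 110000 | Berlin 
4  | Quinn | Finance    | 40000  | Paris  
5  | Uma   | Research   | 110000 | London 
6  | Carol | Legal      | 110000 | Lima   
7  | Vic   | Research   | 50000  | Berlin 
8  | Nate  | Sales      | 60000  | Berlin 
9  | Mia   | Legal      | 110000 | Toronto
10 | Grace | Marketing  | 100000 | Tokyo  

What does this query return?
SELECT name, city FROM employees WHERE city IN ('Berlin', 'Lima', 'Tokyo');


Filtering: city IN ('Berlin', 'Lima', 'Tokyo')
Matching: 5 rows

5 rows:
Hank, Berlin
Carol, Lima
Vic, Berlin
Nate, Berlin
Grace, Tokyo


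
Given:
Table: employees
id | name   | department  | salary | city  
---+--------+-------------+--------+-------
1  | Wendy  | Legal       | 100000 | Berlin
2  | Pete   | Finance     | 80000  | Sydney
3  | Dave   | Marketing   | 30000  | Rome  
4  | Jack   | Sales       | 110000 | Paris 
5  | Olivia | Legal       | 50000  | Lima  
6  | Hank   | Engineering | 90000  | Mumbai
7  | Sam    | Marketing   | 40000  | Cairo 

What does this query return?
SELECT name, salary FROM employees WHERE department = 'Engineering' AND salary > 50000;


Filtering: department = 'Engineering' AND salary > 50000
Matching: 1 rows

1 rows:
Hank, 90000


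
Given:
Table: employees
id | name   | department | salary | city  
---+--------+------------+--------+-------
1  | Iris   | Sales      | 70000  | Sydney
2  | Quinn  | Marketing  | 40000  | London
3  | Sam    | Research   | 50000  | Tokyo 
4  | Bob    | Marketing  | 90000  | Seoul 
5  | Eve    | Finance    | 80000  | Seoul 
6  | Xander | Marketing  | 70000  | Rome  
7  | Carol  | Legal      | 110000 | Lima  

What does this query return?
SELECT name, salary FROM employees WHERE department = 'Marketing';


Filtering: department = 'Marketing'
Matching rows: 3

3 rows:
Quinn, 40000
Bob, 90000
Xander, 70000


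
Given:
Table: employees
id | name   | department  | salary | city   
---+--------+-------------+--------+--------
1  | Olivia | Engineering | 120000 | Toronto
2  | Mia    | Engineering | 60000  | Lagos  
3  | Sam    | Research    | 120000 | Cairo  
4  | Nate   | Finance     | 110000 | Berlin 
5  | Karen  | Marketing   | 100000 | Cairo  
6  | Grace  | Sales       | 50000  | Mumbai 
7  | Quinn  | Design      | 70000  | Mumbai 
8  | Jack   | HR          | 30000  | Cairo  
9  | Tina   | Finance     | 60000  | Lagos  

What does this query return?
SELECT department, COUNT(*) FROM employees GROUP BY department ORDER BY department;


Assigning each row to its department group:
  Olivia -> Engineering
  Mia -> Engineering
  Sam -> Research
  Nate -> Finance
  Karen -> Marketing
  Grace -> Sales
  Quinn -> Design
  Jack -> HR
  Tina -> Finance


7 groups:
Design, 1
Engineering, 2
Finance, 2
HR, 1
Marketing, 1
Research, 1
Sales, 1


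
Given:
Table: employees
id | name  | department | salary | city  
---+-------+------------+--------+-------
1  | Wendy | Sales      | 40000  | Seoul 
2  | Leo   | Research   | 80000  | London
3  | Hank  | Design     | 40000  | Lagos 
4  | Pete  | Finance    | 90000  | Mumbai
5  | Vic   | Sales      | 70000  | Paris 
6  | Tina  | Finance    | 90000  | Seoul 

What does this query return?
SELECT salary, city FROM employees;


Projecting columns: salary, city

6 rows:
40000, Seoul
80000, London
40000, Lagos
90000, Mumbai
70000, Paris
90000, Seoul


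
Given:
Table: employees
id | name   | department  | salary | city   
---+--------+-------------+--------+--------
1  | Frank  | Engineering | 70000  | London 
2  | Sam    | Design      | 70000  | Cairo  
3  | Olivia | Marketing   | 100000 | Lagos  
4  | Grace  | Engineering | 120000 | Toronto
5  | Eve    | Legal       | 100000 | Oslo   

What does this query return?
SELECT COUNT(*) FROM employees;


COUNT(*) counts all rows

5


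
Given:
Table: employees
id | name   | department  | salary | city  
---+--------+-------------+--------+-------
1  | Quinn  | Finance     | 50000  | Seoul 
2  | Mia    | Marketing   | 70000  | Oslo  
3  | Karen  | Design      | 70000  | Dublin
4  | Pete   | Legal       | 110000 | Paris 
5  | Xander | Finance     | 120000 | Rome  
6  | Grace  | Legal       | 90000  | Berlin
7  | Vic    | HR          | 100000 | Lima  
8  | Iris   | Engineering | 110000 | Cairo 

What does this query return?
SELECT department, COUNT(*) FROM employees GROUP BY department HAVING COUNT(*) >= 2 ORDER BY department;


Groups with count >= 2:
  Finance: 2 -> PASS
  Legal: 2 -> PASS
  Design: 1 -> filtered out
  Engineering: 1 -> filtered out
  HR: 1 -> filtered out
  Marketing: 1 -> filtered out


2 groups:
Finance, 2
Legal, 2


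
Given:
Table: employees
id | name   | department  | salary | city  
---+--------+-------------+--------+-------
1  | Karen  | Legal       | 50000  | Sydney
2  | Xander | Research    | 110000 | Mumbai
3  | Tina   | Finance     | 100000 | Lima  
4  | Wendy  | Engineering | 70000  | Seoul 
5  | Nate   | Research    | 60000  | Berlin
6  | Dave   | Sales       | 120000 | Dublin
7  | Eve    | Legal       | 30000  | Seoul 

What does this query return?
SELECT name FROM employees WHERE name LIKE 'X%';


LIKE 'X%' matches names starting with 'X'
Matching: 1

1 rows:
Xander


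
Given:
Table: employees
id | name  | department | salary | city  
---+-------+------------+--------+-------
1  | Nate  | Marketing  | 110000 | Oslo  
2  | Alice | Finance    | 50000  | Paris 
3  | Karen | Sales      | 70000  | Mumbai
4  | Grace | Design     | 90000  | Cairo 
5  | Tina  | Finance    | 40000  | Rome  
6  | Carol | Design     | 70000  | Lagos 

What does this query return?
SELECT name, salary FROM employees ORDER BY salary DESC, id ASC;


Sorting by salary DESC, then id ASC for ties

6 rows:
Nate, 110000
Grace, 90000
Karen, 70000
Carol, 70000
Alice, 50000
Tina, 40000


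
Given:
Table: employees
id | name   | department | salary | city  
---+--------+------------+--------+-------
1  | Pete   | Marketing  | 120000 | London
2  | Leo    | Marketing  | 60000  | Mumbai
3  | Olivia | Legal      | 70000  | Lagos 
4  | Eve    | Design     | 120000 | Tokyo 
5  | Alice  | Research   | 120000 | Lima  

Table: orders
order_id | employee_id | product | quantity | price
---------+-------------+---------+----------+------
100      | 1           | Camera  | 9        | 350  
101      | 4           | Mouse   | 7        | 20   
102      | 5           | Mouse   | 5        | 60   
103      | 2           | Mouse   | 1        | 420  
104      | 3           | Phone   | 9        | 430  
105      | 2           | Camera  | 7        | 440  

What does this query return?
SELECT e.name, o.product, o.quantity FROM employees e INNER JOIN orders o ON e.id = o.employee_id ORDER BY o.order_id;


Joining employees.id = orders.employee_id:
  employee Pete (id=1) -> order Camera
  employee Eve (id=4) -> order Mouse
  employee Alice (id=5) -> order Mouse
  employee Leo (id=2) -> order Mouse
  employee Olivia (id=3) -> order Phone
  employee Leo (id=2) -> order Camera


6 rows:
Pete, Camera, 9
Eve, Mouse, 7
Alice, Mouse, 5
Leo, Mouse, 1
Olivia, Phone, 9
Leo, Camera, 7


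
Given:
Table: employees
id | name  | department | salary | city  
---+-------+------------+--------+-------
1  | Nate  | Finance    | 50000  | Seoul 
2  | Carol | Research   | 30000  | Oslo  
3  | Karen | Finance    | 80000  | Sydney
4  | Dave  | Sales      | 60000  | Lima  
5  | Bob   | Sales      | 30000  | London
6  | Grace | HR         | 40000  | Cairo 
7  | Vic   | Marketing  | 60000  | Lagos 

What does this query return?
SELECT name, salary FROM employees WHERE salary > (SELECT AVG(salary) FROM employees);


Subquery: AVG(salary) = 50000.0
Filtering: salary > 50000.0
  Karen (80000) -> MATCH
  Dave (60000) -> MATCH
  Vic (60000) -> MATCH


3 rows:
Karen, 80000
Dave, 60000
Vic, 60000


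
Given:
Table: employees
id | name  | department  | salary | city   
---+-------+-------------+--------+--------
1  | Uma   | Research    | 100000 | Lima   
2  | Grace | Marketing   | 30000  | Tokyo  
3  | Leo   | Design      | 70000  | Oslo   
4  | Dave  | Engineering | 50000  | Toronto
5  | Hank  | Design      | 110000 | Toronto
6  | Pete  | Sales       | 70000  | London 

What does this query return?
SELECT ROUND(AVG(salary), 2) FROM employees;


SUM(salary) = 430000
COUNT = 6
ROUND(AVG, 2) = ROUND(430000 / 6, 2) = 71666.67

71666.67


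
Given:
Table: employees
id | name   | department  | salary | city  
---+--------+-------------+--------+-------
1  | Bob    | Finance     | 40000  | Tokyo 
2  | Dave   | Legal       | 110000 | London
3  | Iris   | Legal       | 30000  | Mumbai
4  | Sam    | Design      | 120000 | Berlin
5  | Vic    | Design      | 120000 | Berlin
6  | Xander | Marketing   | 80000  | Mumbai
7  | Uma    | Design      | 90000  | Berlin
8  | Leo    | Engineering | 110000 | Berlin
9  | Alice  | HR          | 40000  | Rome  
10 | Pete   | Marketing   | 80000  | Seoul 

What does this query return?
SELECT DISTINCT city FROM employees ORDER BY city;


All 'city' values (row order): Tokyo, London, Mumbai, Berlin, Berlin, Mumbai, Berlin, Berlin, Rome, Seoul
Removing duplicates leaves 6 unique value(s).

6 values:
Berlin
London
Mumbai
Rome
Seoul
Tokyo


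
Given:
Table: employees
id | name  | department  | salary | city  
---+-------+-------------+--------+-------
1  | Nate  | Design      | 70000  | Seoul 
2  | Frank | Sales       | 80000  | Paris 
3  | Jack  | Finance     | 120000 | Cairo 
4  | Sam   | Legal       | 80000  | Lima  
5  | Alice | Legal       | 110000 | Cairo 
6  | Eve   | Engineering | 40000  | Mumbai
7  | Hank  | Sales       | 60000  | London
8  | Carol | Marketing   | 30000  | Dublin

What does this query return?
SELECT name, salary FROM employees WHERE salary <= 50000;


Filtering: salary <= 50000
Matching: 2 rows

2 rows:
Eve, 40000
Carol, 30000


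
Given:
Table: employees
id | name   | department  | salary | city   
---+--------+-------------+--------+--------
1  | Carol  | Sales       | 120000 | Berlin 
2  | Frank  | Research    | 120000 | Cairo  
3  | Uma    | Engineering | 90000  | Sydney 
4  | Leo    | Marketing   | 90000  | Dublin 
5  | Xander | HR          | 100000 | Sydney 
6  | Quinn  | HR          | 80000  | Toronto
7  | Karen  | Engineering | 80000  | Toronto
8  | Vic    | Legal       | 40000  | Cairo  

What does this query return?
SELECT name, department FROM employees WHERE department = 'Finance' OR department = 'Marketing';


Filtering: department = 'Finance' OR 'Marketing'
Matching: 1 rows

1 rows:
Leo, Marketing


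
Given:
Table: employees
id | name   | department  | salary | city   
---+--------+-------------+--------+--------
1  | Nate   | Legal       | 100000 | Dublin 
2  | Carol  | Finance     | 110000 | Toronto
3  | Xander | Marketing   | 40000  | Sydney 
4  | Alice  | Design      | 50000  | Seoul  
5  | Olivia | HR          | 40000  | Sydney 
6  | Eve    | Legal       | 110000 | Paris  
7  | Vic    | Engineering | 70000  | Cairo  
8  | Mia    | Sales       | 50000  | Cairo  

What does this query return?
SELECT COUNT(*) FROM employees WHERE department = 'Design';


Counting rows where department = 'Design'
  Alice -> MATCH


1


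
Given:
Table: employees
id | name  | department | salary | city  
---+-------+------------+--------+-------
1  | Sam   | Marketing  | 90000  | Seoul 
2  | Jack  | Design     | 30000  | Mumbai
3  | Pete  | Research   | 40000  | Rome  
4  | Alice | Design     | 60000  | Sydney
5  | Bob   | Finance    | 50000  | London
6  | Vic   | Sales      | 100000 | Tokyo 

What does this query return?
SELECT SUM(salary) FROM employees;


SUM(salary) = 90000 + 30000 + 40000 + 60000 + 50000 + 100000 = 370000

370000


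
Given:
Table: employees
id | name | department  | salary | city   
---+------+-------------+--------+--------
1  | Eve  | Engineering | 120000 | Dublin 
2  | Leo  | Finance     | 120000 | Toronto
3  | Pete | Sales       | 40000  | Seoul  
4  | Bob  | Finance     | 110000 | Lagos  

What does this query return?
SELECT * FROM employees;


SELECT * returns all 4 rows with all columns

4 rows:
1, Eve, Engineering, 120000, Dublin
2, Leo, Finance, 120000, Toronto
3, Pete, Sales, 40000, Seoul
4, Bob, Finance, 110000, Lagos


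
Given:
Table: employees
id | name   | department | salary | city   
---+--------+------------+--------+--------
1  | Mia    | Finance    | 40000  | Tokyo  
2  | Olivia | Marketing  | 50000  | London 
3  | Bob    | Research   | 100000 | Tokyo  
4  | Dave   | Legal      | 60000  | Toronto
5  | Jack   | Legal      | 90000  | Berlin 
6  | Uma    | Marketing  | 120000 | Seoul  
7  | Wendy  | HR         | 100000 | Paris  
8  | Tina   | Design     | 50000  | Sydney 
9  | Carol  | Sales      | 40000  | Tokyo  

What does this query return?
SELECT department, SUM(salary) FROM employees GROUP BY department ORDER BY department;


Summing salary within each department:
  Design: 50000 = 50000
  Finance: 40000 = 40000
  HR: 100000 = 100000
  Legal: 60000 + 90000 = 150000
  Marketing: 50000 + 120000 = 170000
  Research: 100000 = 100000
  Sales: 40000 = 40000


7 groups:
Design, 50000
Finance, 40000
HR, 100000
Legal, 150000
Marketing, 170000
Research, 100000
Sales, 40000


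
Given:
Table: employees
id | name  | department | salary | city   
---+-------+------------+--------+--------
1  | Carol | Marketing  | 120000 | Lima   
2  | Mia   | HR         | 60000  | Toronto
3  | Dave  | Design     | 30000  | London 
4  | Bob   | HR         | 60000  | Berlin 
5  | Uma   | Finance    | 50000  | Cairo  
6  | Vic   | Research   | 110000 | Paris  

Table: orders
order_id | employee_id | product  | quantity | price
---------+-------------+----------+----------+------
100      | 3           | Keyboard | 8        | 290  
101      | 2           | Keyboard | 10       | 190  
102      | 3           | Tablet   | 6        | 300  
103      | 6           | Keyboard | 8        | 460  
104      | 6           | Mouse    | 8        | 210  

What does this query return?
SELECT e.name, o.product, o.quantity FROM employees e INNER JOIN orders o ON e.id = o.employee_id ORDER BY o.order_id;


Joining employees.id = orders.employee_id:
  employee Dave (id=3) -> order Keyboard
  employee Mia (id=2) -> order Keyboard
  employee Dave (id=3) -> order Tablet
  employee Vic (id=6) -> order Keyboard
  employee Vic (id=6) -> order Mouse


5 rows:
Dave, Keyboard, 8
Mia, Keyboard, 10
Dave, Tablet, 6
Vic, Keyboard, 8
Vic, Mouse, 8


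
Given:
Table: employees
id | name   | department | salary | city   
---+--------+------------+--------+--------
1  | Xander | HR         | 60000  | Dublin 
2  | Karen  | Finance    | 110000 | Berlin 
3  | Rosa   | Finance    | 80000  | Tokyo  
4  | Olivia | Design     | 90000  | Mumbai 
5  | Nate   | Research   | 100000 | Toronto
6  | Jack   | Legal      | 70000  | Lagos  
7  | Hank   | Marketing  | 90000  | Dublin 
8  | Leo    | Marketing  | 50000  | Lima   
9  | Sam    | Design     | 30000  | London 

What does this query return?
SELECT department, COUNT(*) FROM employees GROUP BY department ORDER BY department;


Assigning each row to its department group:
  Xander -> HR
  Karen -> Finance
  Rosa -> Finance
  Olivia -> Design
  Nate -> Research
  Jack -> Legal
  Hank -> Marketing
  Leo -> Marketing
  Sam -> Design


6 groups:
Design, 2
Finance, 2
HR, 1
Legal, 1
Marketing, 2
Research, 1


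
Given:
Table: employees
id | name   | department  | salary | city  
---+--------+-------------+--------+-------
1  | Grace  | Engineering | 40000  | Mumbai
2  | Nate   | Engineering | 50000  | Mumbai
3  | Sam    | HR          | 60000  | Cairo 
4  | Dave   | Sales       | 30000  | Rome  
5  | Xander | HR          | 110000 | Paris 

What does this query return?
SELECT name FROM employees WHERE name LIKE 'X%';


LIKE 'X%' matches names starting with 'X'
Matching: 1

1 rows:
Xander


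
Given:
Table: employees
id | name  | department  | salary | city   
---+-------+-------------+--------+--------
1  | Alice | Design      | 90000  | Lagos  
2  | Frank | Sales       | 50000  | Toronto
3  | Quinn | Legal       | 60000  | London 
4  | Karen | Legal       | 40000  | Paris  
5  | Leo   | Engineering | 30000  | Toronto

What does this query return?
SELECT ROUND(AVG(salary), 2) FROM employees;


SUM(salary) = 270000
COUNT = 5
ROUND(AVG, 2) = ROUND(270000 / 5, 2) = 54000.0

54000.0


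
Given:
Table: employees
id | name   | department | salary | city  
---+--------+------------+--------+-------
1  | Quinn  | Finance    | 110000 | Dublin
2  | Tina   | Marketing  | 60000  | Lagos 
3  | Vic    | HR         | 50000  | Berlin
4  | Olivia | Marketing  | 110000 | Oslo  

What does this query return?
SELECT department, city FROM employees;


Projecting columns: department, city

4 rows:
Finance, Dublin
Marketing, Lagos
HR, Berlin
Marketing, Oslo


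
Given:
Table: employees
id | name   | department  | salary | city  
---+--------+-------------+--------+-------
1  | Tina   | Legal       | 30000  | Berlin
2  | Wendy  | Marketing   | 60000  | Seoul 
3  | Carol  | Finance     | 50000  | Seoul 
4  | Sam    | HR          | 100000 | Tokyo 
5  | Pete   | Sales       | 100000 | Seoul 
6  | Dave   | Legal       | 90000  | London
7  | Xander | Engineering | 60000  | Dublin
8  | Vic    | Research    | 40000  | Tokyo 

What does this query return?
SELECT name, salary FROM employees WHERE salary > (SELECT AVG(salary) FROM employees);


Subquery: AVG(salary) = 66250.0
Filtering: salary > 66250.0
  Sam (100000) -> MATCH
  Pete (100000) -> MATCH
  Dave (90000) -> MATCH


3 rows:
Sam, 100000
Pete, 100000
Dave, 90000


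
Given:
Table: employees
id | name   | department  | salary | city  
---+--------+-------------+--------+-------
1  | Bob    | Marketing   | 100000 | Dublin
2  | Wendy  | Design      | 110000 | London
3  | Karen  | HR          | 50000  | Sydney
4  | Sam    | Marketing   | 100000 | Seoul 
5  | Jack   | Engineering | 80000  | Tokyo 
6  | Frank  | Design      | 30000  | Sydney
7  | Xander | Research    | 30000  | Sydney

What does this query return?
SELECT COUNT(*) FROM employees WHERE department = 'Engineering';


Counting rows where department = 'Engineering'
  Jack -> MATCH


1


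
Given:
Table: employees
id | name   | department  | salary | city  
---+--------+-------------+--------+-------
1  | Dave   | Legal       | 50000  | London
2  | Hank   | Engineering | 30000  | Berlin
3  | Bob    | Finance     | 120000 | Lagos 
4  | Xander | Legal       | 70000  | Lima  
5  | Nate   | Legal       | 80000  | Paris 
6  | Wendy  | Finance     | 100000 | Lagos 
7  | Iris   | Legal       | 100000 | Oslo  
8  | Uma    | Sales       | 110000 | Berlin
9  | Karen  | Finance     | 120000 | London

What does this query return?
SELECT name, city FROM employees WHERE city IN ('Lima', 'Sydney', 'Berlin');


Filtering: city IN ('Lima', 'Sydney', 'Berlin')
Matching: 3 rows

3 rows:
Hank, Berlin
Xander, Lima
Uma, Berlin


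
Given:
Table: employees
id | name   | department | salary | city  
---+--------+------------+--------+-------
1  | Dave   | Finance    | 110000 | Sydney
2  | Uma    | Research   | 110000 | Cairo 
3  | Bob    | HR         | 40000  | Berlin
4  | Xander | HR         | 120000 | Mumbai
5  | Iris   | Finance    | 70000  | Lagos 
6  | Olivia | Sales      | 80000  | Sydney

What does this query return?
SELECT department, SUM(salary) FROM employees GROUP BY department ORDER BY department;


Summing salary within each department:
  Finance: 110000 + 70000 = 180000
  HR: 40000 + 120000 = 160000
  Research: 110000 = 110000
  Sales: 80000 = 80000


4 groups:
Finance, 180000
HR, 160000
Research, 110000
Sales, 80000


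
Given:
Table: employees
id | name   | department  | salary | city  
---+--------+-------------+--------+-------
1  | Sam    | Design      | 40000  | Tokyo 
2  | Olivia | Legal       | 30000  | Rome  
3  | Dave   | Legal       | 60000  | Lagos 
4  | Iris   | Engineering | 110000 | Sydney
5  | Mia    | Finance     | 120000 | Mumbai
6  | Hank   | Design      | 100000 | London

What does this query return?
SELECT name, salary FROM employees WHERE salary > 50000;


Filtering: salary > 50000
Matching: 4 rows

4 rows:
Dave, 60000
Iris, 110000
Mia, 120000
Hank, 100000


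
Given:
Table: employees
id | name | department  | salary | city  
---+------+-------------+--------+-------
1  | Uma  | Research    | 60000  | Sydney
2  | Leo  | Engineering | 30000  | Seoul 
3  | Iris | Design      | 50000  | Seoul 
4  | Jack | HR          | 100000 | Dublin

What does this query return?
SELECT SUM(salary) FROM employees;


SUM(salary) = 60000 + 30000 + 50000 + 100000 = 240000

240000


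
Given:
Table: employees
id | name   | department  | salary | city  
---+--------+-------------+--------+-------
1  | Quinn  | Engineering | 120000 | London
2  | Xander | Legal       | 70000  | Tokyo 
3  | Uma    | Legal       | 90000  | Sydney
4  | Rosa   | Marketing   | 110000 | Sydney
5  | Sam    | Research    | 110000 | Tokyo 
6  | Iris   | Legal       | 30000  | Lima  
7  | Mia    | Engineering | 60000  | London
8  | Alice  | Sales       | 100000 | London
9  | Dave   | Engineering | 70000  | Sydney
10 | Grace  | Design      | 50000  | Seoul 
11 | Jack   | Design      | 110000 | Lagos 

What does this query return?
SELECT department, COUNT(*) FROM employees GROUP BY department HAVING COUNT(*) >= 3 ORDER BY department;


Groups with count >= 3:
  Engineering: 3 -> PASS
  Legal: 3 -> PASS
  Design: 2 -> filtered out
  Marketing: 1 -> filtered out
  Research: 1 -> filtered out
  Sales: 1 -> filtered out


2 groups:
Engineering, 3
Legal, 3


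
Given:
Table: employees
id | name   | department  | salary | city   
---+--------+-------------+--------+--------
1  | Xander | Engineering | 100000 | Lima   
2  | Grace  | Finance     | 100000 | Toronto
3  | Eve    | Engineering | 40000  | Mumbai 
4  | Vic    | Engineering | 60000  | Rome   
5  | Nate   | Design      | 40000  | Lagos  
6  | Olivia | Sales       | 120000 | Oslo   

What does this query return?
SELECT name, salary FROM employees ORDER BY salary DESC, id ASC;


Sorting by salary DESC, then id ASC for ties

6 rows:
Olivia, 120000
Xander, 100000
Grace, 100000
Vic, 60000
Eve, 40000
Nate, 40000


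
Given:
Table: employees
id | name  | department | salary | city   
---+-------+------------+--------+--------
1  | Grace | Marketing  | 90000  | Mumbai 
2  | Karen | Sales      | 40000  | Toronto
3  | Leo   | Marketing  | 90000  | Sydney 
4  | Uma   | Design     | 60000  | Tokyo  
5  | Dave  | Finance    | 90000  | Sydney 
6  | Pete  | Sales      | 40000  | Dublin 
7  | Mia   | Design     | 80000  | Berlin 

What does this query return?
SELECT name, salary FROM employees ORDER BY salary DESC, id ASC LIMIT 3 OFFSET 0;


Sort by salary DESC (id ASC tiebreak), then skip 0 and take 3
Rows 1 through 3

3 rows:
Grace, 90000
Leo, 90000
Dave, 90000


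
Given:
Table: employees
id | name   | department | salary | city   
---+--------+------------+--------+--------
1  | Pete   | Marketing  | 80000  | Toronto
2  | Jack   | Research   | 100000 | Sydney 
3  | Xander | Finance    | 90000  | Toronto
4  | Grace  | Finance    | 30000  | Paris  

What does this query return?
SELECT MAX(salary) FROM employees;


Salaries: 80000, 100000, 90000, 30000
MAX = 100000

100000


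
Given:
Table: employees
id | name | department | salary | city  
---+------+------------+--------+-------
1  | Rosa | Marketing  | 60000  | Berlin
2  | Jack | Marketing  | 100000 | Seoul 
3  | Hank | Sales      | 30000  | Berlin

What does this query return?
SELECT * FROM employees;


SELECT * returns all 3 rows with all columns

3 rows:
1, Rosa, Marketing, 60000, Berlin
2, Jack, Marketing, 100000, Seoul
3, Hank, Sales, 30000, Berlin


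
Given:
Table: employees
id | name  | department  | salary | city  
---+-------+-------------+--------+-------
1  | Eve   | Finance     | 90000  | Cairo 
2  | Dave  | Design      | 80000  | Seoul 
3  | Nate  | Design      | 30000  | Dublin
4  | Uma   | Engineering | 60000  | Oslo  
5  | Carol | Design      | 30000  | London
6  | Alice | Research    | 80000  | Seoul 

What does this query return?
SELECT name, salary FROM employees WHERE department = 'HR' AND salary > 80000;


Filtering: department = 'HR' AND salary > 80000
Matching: 0 rows

Empty result set (0 rows)


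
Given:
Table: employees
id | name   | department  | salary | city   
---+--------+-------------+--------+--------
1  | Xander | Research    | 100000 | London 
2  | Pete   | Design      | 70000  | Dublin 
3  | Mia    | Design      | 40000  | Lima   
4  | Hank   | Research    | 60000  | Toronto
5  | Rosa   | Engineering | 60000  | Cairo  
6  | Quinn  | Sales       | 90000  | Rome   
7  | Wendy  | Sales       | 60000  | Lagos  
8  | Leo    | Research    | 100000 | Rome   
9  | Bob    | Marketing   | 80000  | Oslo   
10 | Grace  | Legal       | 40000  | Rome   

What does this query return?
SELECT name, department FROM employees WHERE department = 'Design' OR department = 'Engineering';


Filtering: department = 'Design' OR 'Engineering'
Matching: 3 rows

3 rows:
Pete, Design
Mia, Design
Rosa, Engineering
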